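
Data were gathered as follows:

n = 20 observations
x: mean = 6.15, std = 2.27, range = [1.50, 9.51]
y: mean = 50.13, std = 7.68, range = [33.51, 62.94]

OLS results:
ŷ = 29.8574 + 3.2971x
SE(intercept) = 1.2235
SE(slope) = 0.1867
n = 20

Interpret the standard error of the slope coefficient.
The slope 3.2971 is pinned down to within about ±0.1867 (one SE) by these data — relative uncertainty 5.7%, i.e. precise.

SE(β̂₁) = 0.1867 says: if we drew many samples of n = 20 from the same population and refit each time, the fitted slopes would scatter with a standard deviation of roughly 0.1867 around the true β₁.

Relative precision:
- SE / |β̂₁| = 0.1867 / 3.2971 = 5.7%
- Rule of thumb (under 20%: precise; 20% to under 50%: moderately precise; 50% or more: imprecise) → precise

Link to interval estimation: a confidence interval for β₁ is β̂₁ ± t* × 0.1867, so SE sets the half-width per unit of t*.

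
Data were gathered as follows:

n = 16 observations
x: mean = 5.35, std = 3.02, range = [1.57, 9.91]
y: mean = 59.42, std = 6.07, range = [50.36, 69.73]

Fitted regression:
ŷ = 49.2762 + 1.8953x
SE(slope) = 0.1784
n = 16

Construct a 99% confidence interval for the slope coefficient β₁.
The 99% CI for β₁ is (1.3642, 2.4264)

Confidence interval for the slope:

The 99% CI for β₁ is: β̂₁ ± t*(α/2, n-2) × SE(β̂₁)

Step 1: Find critical t-value
- Confidence level = 0.99
- Degrees of freedom = n - 2 = 16 - 2 = 14
- t*(α/2, 14) = 2.9768

Step 2: Calculate margin of error
Margin = 2.9768 × 0.1784 = 0.5311

Step 3: Construct interval
CI = 1.8953 ± 0.5311
CI = (1.3642, 2.4264)

Interpretation: intervals built this way capture the true β₁ in 99% of repeated samples; here the plausible range for the per-unit effect of x on y is 1.3642 to 2.4264.
Both endpoints are positive, so the data support a genuinely positive slope at this confidence level.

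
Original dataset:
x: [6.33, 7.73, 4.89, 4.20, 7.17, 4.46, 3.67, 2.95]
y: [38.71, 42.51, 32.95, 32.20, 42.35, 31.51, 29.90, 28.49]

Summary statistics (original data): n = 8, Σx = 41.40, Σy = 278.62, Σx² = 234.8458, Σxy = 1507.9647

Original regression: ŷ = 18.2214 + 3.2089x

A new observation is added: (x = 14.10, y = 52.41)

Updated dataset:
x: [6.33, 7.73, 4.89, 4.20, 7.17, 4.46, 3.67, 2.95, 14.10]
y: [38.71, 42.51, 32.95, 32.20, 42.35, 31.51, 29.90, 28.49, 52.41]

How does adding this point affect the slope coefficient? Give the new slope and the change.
Adding the point moves β₁ from 3.2089 to 2.2492, i.e. it decreases by 0.9597 (-29.9%).

x = 14.10 lies well outside the original x-range [2.95, 7.73] (x̄ ≈ 5.18), so this observation has high leverage and can move the slope substantially.

Step 1: Update the sums with the new point (n goes from 8 to 9)
Σx  = 41.40 + 14.10 = 55.50
Σy  = 278.62 + 52.41 = 331.03
Σx² = 234.8458 + 14.10² = 234.8458 + 198.8100 = 433.6558
Σxy = 1507.9647 + 14.10×52.41 = 1507.9647 + 738.9810 = 2246.9457

Step 2: Recompute the slope with b₁ = (nΣxy − ΣxΣy) / (nΣx² − (Σx)²)
Numerator   = 9×2246.9457 − 55.50×331.03 = 20222.5113 − 18372.1650 = 1850.3463
Denominator = 9×433.6558 − 55.50² = 3902.9022 − 3080.2500 = 822.6522
b₁(new) = 1850.3463 / 822.6522 = 2.2492

(Same formula on the original sums: (8×1507.9647 − 41.40×278.62) / (8×234.8458 − 41.40²) = 528.8496 / 164.8064 = 3.2089, matching the given fit.)

Step 3: Change in slope
Δβ₁ = 2.2492 − 3.2089 = -0.9597
Relative change = -0.9597 / 3.2089 × 100% = -29.9%
→ the slope decreases when the point is added.

Because the point sits below the extension of the original line at a high-leverage x, it tilts the fit down.
In practice: examine leverage (hᵢ) and Cook's distance rather than deleting it automatically; refit with and without it and report both if conclusions differ.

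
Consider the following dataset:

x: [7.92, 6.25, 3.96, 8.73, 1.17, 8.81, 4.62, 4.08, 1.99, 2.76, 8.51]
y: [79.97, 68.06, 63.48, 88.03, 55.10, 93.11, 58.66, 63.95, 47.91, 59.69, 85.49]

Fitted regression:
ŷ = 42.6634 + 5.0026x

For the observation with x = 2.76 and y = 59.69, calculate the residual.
Residual = 3.2194

The residual is the difference between the actual value and the predicted value:

Residual = y - ŷ

Step 1: Calculate predicted value
ŷ = 42.6634 + 5.0026 × 2.76
ŷ = 56.4706

Step 2: Calculate residual
Residual = 59.69 - 56.4706
Residual = 3.2194

The residual is positive, so the observed y = 59.69 sits above the regression line (the line underestimates it by 3.2194).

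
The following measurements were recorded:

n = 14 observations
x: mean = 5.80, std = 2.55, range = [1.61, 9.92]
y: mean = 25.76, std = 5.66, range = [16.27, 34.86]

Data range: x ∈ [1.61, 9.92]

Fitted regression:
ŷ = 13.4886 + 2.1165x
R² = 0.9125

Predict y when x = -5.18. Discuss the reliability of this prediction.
ŷ = 2.5251 (extrapolation — x = -5.18 lies outside [1.61, 9.92], so reliability is low).

Prediction calculation:
ŷ = 13.4886 + 2.1165 × (-5.18)
ŷ = 2.5251

Reliability:
- Data range: x ∈ [1.61, 9.92]
- Prediction point: x = -5.18 is 6.79 units below the observed range → this is EXTRAPOLATION, not interpolation

Why that matters here:
- The linear relationship may not hold outside the observed range
- There are no observations near this x to validate the fitted line there

Report the number if required, but flag clearly that it is an extrapolation.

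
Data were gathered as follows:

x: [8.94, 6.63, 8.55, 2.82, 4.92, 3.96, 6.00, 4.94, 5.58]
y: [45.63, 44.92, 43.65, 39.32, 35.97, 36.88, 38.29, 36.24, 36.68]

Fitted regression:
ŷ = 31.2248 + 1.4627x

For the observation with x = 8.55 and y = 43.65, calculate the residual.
Residual = -0.0809

The residual is the difference between the actual value and the predicted value:

Residual = y - ŷ

Step 1: Calculate predicted value
ŷ = 31.2248 + 1.4627 × 8.55
ŷ = 43.7309

Step 2: Calculate residual
Residual = 43.65 - 43.7309
Residual = -0.0809

Interpretation: the model overestimates the actual value by 0.0809 at this point (negative residual → observation lies below the fitted line).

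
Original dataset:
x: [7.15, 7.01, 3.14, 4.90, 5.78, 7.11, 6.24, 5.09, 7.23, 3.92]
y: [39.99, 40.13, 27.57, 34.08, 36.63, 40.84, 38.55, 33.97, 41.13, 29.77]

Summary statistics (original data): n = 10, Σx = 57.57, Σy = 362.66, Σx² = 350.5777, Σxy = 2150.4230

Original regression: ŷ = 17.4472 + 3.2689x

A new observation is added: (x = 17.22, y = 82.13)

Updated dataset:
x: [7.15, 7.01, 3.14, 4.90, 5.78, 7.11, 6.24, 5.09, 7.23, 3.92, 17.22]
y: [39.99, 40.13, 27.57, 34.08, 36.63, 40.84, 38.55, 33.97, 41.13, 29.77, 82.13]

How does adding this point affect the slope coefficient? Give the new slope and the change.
Adding the point moves β₁ from 3.2689 to 3.8999, i.e. it increases by 0.6310 (+19.3%).

The new point has HIGH LEVERAGE: x = 17.22 is far from the original mean x̄ = 57.57/10 ≈ 5.76 (original range [3.14, 7.23]).

Step 1: Update the sums with the new point (n goes from 10 to 11)
Σx  = 57.57 + 17.22 = 74.79
Σy  = 362.66 + 82.13 = 444.79
Σx² = 350.5777 + 17.22² = 350.5777 + 296.5284 = 647.1061
Σxy = 2150.4230 + 17.22×82.13 = 2150.4230 + 1414.2786 = 3564.7016

Step 2: Recompute the slope with b₁ = (nΣxy − ΣxΣy) / (nΣx² − (Σx)²)
Numerator   = 11×3564.7016 − 74.79×444.79 = 39211.7176 − 33265.8441 = 5945.8735
Denominator = 11×647.1061 − 74.79² = 7118.1671 − 5593.5441 = 1524.6230
b₁(new) = 5945.8735 / 1524.6230 = 3.8999

(Same formula on the original sums: (10×2150.4230 − 57.57×362.66) / (10×350.5777 − 57.57²) = 625.8938 / 191.4721 = 3.2689, matching the given fit.)

Step 3: Change in slope
Δβ₁ = 3.8999 − 3.2689 = +0.6310
Relative change = +0.6310 / 3.2689 × 100% = +19.3%
→ the slope increases when the point is added.

Because the point sits above the extension of the original line at a high-leverage x, it tilts the fit up.
In practice: check such a point for data-entry or measurement error; investigate whether it comes from the same population as the rest of the sample.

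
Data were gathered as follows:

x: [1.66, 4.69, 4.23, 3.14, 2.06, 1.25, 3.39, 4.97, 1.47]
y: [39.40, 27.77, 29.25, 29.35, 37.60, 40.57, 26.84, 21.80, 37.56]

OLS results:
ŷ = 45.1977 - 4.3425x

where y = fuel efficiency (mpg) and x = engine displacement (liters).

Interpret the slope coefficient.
An increase of one liter in engine displacement is associated with a 4.3425 mpg decrease in predicted fuel efficiency.

β₁ = -4.3425 is the change in predicted fuel efficiency (mpg) per additional liter of engine displacement.

Interpretation:
- Engine displacement up by 1 liter → predicted fuel efficiency decreases by 4.3425 mpg
- The effect is assumed constant over the observed range of x (linearity)

(β₀ = 45.1977 is the fitted value at x = 0 and is not part of the slope interpretation.)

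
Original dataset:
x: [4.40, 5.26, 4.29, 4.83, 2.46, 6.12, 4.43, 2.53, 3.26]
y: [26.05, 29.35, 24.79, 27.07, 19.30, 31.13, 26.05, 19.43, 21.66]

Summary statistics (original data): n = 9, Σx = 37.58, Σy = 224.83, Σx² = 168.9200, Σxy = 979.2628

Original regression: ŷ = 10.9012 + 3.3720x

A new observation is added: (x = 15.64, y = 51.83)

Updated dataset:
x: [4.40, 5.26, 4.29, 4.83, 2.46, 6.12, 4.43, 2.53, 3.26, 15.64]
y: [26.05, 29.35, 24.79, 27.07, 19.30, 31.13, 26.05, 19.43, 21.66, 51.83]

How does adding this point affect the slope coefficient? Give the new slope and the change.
New slope β₁ = 2.4368 versus 3.3720 before: a change of -0.9352 (-27.7%).

x = 15.64 lies well outside the original x-range [2.46, 6.12] (x̄ ≈ 4.18), so this observation has high leverage and can move the slope substantially.

Step 1: Update the sums with the new point (n goes from 9 to 10)
Σx  = 37.58 + 15.64 = 53.22
Σy  = 224.83 + 51.83 = 276.66
Σx² = 168.9200 + 15.64² = 168.9200 + 244.6096 = 413.5296
Σxy = 979.2628 + 15.64×51.83 = 979.2628 + 810.6212 = 1789.8840

Step 2: Recompute the slope with b₁ = (nΣxy − ΣxΣy) / (nΣx² − (Σx)²)
Numerator   = 10×1789.8840 − 53.22×276.66 = 17898.8400 − 14723.8452 = 3174.9948
Denominator = 10×413.5296 − 53.22² = 4135.2960 − 2832.3684 = 1302.9276
b₁(new) = 3174.9948 / 1302.9276 = 2.4368

(Same formula on the original sums: (9×979.2628 − 37.58×224.83) / (9×168.9200 − 37.58²) = 364.2538 / 108.0236 = 3.3720, matching the given fit.)

Step 3: Change in slope
Δβ₁ = 2.4368 − 3.3720 = -0.9352
Relative change = -0.9352 / 3.3720 × 100% = -27.7%
→ the slope decreases when the point is added.

Because the point sits below the extension of the original line at a high-leverage x, it tilts the fit down.
In practice: examine leverage (hᵢ) and Cook's distance rather than deleting it automatically; check such a point for data-entry or measurement error.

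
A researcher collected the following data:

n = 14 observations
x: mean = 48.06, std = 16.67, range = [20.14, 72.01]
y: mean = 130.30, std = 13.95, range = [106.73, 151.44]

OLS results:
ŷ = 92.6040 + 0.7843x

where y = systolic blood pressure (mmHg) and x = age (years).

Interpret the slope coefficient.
For each additional year of age, predicted blood pressure increases by approximately 0.7843 mmHg.

The slope β₁ = 0.7843 gives the rate at which the fitted blood pressure changes with age.

Interpretation:
- Age up by 1 year → predicted blood pressure increases by 0.7843 mmHg
- This is a linear approximation: the same per-unit change is assumed across the whole observed x range
- The sign (+) gives the direction; the magnitude 0.7843 gives the size of the effect per year

The intercept β₀ = 92.6040 is the predicted blood pressure when age = 0; since the smallest observed x is 20.14, this is an extrapolation and mainly anchors the line.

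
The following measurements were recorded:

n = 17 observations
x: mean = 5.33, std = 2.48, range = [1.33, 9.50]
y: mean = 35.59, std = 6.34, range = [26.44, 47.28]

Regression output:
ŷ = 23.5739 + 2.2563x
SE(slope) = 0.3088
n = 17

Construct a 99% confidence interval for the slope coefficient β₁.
The 99% CI for β₁ is (1.3464, 3.1662)

Confidence interval for the slope:

The 99% CI for β₁ is: β̂₁ ± t*(α/2, n-2) × SE(β̂₁)

Step 1: Find critical t-value
- Confidence level = 0.99
- Degrees of freedom = n - 2 = 17 - 2 = 15
- t*(α/2, 15) = 2.9467

Step 2: Calculate margin of error
Margin = 2.9467 × 0.3088 = 0.9099

Step 3: Construct interval
CI = 2.2563 ± 0.9099
CI = (1.3464, 3.1662)

Interpretation: intervals built this way capture the true β₁ in 99% of repeated samples; here the plausible range for the per-unit effect of x on y is 1.3464 to 3.1662.
The interval does not include 0, suggesting a significant linear relationship.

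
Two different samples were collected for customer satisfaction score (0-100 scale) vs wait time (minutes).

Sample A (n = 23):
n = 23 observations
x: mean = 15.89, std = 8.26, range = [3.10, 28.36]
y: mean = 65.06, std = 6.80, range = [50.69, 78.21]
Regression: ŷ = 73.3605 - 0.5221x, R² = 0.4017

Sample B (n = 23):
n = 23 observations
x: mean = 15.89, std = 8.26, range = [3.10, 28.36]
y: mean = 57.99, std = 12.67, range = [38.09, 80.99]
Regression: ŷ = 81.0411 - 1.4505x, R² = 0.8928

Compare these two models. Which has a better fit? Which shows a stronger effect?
Model B has the better fit (R² = 0.8928 vs 0.4017). Model B shows the stronger effect (|β₁| = 1.4505 vs 0.5221).

Model Comparison:

Goodness of fit (R²):
- Model A: R² = 0.4017 → 40.17% of variance in satisfaction score explained
- Model B: R² = 0.8928 → 89.28% of variance in satisfaction score explained
- 0.8928 > 0.4017 → Model B has the better fit

Effect size (slope magnitude):
- Model A: β₁ = -0.5221 → predicted satisfaction score falls 0.5221 points per additional minute of wait time
- Model B: β₁ = -1.4505 → predicted satisfaction score falls 1.4505 points per additional minute of wait time
- |-0.5221| < |-1.4505| → Model B shows the stronger marginal effect

Note: The two samples could reflect different populations, time periods, or measurement quality.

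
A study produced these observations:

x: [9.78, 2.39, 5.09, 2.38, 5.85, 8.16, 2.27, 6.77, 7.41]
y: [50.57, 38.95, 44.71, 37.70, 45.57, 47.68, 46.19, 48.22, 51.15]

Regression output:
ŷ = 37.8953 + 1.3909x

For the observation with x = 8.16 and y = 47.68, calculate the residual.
Residual = -1.5650

The residual is the difference between the actual value and the predicted value:

Residual = y - ŷ

Step 1: Calculate predicted value
ŷ = 37.8953 + 1.3909 × 8.16
ŷ = 49.2450

Step 2: Calculate residual
Residual = 47.68 - 49.2450
Residual = -1.5650

The residual is negative, so the observed y = 47.68 sits below the regression line (the line overestimates it by 1.5650).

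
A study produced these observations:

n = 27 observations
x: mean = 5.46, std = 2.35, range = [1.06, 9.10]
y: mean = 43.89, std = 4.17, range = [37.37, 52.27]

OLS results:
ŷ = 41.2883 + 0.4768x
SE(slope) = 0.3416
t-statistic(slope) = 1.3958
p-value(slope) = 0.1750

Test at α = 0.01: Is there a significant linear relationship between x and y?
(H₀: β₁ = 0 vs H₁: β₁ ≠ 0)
Fail to reject H₀: p-value = 0.1750 ≥ α = 0.01. The linear relationship is not significant at the 1% level.

Hypothesis test for the slope coefficient:

H₀: β₁ = 0 (no linear relationship)
H₁: β₁ ≠ 0 (linear relationship exists)

Test statistic: t = β̂₁ / SE(β̂₁) = 0.4768 / 0.3416 = 1.3958

p = 0.1750: how often a slope estimate this far from 0 (in SE units) would arise by chance if β₁ were truly 0.

Decision rule: reject H₀ if p-value < α.
p-value = 0.1750 ≥ α = 0.01 → fail to reject H₀.

At α = 0.01 the data do not provide convincing evidence of a nonzero slope.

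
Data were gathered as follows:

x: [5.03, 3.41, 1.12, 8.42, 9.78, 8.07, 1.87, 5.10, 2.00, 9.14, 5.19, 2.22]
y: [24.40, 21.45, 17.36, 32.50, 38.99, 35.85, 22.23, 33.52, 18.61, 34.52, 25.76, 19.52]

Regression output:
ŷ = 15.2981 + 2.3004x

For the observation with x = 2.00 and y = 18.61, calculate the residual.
Residual = -1.2889

The residual is the difference between the actual value and the predicted value:

Residual = y - ŷ

Step 1: Calculate predicted value
ŷ = 15.2981 + 2.3004 × 2.00
ŷ = 19.8989

Step 2: Calculate residual
Residual = 18.61 - 19.8989
Residual = -1.2889

Sign check: y < ŷ, so the point is below the line and the fit overestimates here.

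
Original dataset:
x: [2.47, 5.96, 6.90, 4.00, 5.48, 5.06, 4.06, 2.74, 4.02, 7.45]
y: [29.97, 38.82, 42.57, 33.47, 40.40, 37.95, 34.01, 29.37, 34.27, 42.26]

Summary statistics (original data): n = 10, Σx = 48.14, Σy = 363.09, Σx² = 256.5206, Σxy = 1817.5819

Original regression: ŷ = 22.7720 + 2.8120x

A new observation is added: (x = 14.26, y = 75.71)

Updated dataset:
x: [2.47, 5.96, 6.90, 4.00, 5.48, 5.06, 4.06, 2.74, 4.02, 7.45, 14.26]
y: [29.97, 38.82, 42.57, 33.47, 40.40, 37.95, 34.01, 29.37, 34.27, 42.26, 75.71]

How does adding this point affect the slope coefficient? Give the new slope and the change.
Adding the point moves β₁ from 2.8120 to 3.8532, i.e. it increases by 1.0412 (+37.0%).

The new point has HIGH LEVERAGE: x = 14.26 is far from the original mean x̄ = 48.14/10 ≈ 4.81 (original range [2.47, 7.45]).

Step 1: Update the sums with the new point (n goes from 10 to 11)
Σx  = 48.14 + 14.26 = 62.40
Σy  = 363.09 + 75.71 = 438.80
Σx² = 256.5206 + 14.26² = 256.5206 + 203.3476 = 459.8682
Σxy = 1817.5819 + 14.26×75.71 = 1817.5819 + 1079.6246 = 2897.2065

Step 2: Recompute the slope with b₁ = (nΣxy − ΣxΣy) / (nΣx² − (Σx)²)
Numerator   = 11×2897.2065 − 62.40×438.80 = 31869.2715 − 27381.1200 = 4488.1515
Denominator = 11×459.8682 − 62.40² = 5058.5502 − 3893.7600 = 1164.7902
b₁(new) = 4488.1515 / 1164.7902 = 3.8532

(Same formula on the original sums: (10×1817.5819 − 48.14×363.09) / (10×256.5206 − 48.14²) = 696.6664 / 247.7464 = 2.8120, matching the given fit.)

Step 3: Change in slope
Δβ₁ = 3.8532 − 2.8120 = +1.0412
Relative change = +1.0412 / 2.8120 × 100% = +37.0%
→ the slope increases when the point is added.

Because the point sits above the extension of the original line at a high-leverage x, it tilts the fit up.
In practice: examine leverage (hᵢ) and Cook's distance rather than deleting it automatically.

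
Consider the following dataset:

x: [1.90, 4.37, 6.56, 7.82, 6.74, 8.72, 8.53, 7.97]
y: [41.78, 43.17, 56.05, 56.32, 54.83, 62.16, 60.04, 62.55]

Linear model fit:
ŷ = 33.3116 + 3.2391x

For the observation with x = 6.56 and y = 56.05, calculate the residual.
Residual = 1.4899

The residual is the difference between the actual value and the predicted value:

Residual = y - ŷ

Step 1: Calculate predicted value
ŷ = 33.3116 + 3.2391 × 6.56
ŷ = 54.5601

Step 2: Calculate residual
Residual = 56.05 - 54.5601
Residual = 1.4899

The residual is positive, so the observed y = 56.05 sits above the regression line (the line underestimates it by 1.4899).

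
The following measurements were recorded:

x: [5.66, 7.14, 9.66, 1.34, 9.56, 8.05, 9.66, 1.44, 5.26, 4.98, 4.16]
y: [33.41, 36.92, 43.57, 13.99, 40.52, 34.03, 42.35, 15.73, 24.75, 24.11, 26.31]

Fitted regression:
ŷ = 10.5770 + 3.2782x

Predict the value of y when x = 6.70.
ŷ = 32.5409

To predict y for x = 6.70, substitute into the regression equation:

ŷ = 10.5770 + 3.2782 × 6.70
ŷ = 10.5770 + 21.9639
ŷ = 32.5409

This is a point prediction; actual observations scatter around it by roughly the residual standard deviation.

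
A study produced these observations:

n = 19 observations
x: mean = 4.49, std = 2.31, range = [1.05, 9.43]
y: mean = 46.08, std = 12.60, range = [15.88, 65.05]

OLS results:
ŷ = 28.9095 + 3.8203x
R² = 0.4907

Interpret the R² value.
The model explains 49.07% of the variance in y (R² = 0.4907), leaving 50.93% unexplained; the fit is moderate.

R² (coefficient of determination) measures the proportion of variance in y explained by the regression model.

Here R² = 0.4907:
- Explained: 49.07% of the variation in y
- Unexplained (residual): 100% − 49.07% = 50.93%
- Rule of thumb (below 0.3 weak; 0.3 to below 0.7 moderate; 0.7 and above strong) → moderate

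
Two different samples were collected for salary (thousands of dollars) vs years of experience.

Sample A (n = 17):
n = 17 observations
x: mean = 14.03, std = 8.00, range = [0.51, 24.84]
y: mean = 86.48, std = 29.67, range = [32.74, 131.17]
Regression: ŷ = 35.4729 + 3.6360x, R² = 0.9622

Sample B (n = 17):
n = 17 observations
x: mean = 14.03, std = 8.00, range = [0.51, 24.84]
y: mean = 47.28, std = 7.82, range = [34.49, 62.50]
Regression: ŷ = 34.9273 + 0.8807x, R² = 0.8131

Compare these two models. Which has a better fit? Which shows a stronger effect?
Model A has the better fit (R² = 0.9622 vs 0.8131). Model A shows the stronger effect (|β₁| = 3.6360 vs 0.8807).

Model Comparison:

Fit — compare R²:
- Model A: R² = 0.9622 → 96.22% of variance in salary explained
- Model B: R² = 0.8131 → 81.31% of variance in salary explained
- 0.9622 > 0.8131 → Model A has the better fit

Which has the larger per-year effect? (|β₁|)
- Model A: β₁ = 3.6360 → predicted salary rises 3.6360 thousand dollars per additional year of experience
- Model B: β₁ = 0.8807 → predicted salary rises 0.8807 thousand dollars per additional year of experience
- |3.6360| > |0.8807| → Model A shows the stronger marginal effect

Notes:
- A steeper slope doesn't make a better model if the scatter around the line is large.
- The two samples could reflect different populations, time periods, or measurement quality.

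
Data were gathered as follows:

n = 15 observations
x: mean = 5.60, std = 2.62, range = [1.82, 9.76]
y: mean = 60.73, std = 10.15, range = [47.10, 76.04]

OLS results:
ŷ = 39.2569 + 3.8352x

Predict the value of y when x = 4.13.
ŷ = 55.0963

x = 4.13 lies inside the observed range [1.82, 9.76], so the fitted equation applies directly:

ŷ = 39.2569 + 3.8352 × 4.13
ŷ = 39.2569 + 15.8394
ŷ = 55.0963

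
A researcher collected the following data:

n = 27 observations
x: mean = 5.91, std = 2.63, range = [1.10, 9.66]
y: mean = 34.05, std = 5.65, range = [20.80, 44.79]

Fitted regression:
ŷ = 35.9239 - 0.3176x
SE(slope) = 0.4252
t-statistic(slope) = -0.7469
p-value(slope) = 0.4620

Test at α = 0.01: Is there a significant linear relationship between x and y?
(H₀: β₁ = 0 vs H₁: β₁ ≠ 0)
Since p-value = 0.4620 ≥ α = 0.01, fail to reject H₀ — the slope is not significantly different from 0.

Hypothesis test for the slope coefficient:

H₀: β₁ = 0 (no linear relationship)
H₁: β₁ ≠ 0 (linear relationship exists)

Test statistic: t = β̂₁ / SE(β̂₁) = -0.3176 / 0.4252 = -0.7469

The p-value (0.4620) is the probability, under H₀, of a t-statistic at least as extreme as |t| = 0.7469 (two-sided, df = n − 2 = 25).

Decision rule: reject H₀ if p-value < α.
p-value = 0.4620 ≥ α = 0.01 → fail to reject H₀.

There is not sufficient evidence at the 1% significance level to conclude that a linear relationship exists between x and y.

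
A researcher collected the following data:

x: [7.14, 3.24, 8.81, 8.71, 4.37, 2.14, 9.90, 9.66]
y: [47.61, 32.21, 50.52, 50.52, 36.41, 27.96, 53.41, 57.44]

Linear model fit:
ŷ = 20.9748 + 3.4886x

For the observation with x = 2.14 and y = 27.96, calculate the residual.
Residual = -0.4804

The residual is the difference between the actual value and the predicted value:

Residual = y - ŷ

Step 1: Calculate predicted value
ŷ = 20.9748 + 3.4886 × 2.14
ŷ = 28.4404

Step 2: Calculate residual
Residual = 27.96 - 28.4404
Residual = -0.4804

The residual is negative, so the observed y = 27.96 sits below the regression line (the line overestimates it by 0.4804).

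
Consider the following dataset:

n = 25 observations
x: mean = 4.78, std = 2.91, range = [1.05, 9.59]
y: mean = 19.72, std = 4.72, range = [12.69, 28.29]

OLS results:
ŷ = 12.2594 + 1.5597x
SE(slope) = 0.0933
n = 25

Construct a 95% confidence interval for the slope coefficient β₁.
The 95% CI for β₁ is (1.3667, 1.7527)

Confidence interval for the slope:

The 95% CI for β₁ is: β̂₁ ± t*(α/2, n-2) × SE(β̂₁)

Step 1: Find critical t-value
- Confidence level = 0.95
- Degrees of freedom = n - 2 = 25 - 2 = 23
- t*(α/2, 23) = 2.0687

Step 2: Calculate margin of error
Margin = 2.0687 × 0.0933 = 0.1930

Step 3: Construct interval
CI = 1.5597 ± 0.1930
CI = (1.3667, 1.7527)

Interpretation: We are 95% confident that the true slope β₁ lies between 1.3667 and 1.7527.
The interval does not include 0, suggesting a significant linear relationship.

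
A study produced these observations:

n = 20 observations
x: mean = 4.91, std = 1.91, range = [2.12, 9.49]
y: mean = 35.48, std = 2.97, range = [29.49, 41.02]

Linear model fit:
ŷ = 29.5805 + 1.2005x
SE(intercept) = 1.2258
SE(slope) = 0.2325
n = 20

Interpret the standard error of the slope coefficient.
The slope 1.2005 is pinned down to within about ±0.2325 (one SE) by these data — relative uncertainty 19.4%, i.e. precise.

What SE measures:
- The standard error quantifies the sampling variability of the coefficient estimate
- It is the estimated standard deviation of β̂₁ across hypothetical repeated samples of the same size
- Smaller SE → more precise estimate

Relative precision:
- SE / |β̂₁| = 0.2325 / 1.2005 = 19.4%
- Rule of thumb (under 20%: precise; 20% to under 50%: moderately precise; 50% or more: imprecise) → precise

Link to interval estimation: a confidence interval for β₁ is β̂₁ ± t* × 0.2325, so SE sets the half-width per unit of t*.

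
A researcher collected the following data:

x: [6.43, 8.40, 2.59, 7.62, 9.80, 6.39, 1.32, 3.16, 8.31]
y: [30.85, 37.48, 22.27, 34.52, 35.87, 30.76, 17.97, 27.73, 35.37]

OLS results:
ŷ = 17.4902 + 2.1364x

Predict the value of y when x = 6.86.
ŷ = 32.1459

Plug x = 6.86 into the fitted line:

ŷ = 17.4902 + 2.1364 × 6.86
ŷ = 17.4902 + 14.6557
ŷ = 32.1459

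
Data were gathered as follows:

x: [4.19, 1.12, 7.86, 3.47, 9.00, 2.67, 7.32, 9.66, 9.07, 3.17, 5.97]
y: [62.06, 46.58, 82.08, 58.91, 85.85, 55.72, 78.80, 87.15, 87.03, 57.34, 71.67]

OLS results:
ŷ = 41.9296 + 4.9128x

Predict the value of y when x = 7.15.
ŷ = 77.0561

To predict y for x = 7.15, substitute into the regression equation:

ŷ = 41.9296 + 4.9128 × 7.15
ŷ = 41.9296 + 35.1265
ŷ = 77.0561

This is the fitted mean response at that x — an individual observation would come with a wider prediction interval.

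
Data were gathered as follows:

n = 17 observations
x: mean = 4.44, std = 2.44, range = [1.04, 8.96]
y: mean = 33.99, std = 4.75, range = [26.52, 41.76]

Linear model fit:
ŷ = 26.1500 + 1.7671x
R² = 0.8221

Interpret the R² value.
The model explains 82.21% of the variance in y (R² = 0.8221), leaving 17.79% unexplained; the fit is strong.

R² (coefficient of determination) measures the proportion of variance in y explained by the regression model.

Here R² = 0.8221:
- Explained: 82.21% of the variation in y
- Unexplained (residual): 100% − 82.21% = 17.79%
- Rule of thumb (below 0.3 weak; 0.3 to below 0.7 moderate; 0.7 and above strong) → strong

Calculation: R² = 1 − (SS_res / SS_tot), where SS_res is the sum of squared residuals and SS_tot the total sum of squares.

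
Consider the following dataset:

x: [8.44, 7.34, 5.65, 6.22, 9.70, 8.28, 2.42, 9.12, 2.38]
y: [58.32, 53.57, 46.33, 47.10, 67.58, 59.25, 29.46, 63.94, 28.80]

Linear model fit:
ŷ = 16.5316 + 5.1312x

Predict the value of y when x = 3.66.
ŷ = 35.3118

To predict y for x = 3.66, substitute into the regression equation:

ŷ = 16.5316 + 5.1312 × 3.66
ŷ = 16.5316 + 18.7802
ŷ = 35.3118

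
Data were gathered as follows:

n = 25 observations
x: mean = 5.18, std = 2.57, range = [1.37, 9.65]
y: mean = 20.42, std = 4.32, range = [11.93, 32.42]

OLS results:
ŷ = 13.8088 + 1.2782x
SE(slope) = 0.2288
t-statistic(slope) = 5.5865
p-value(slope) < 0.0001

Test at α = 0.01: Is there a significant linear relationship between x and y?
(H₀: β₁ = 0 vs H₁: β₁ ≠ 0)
p-value < 0.0001 < α = 0.01, so we reject H₀. The relationship is significant.

Hypothesis test for the slope coefficient:

H₀: β₁ = 0 (no linear relationship)
H₁: β₁ ≠ 0 (linear relationship exists)

Test statistic: t = β̂₁ / SE(β̂₁) = 1.2782 / 0.2288 = 5.5865

The p-value (<0.0001) is the probability, under H₀, of a t-statistic at least as extreme as |t| = 5.5865 (two-sided, df = n − 2 = 23).

Decision rule: reject H₀ if p-value < α.
p-value < 0.0001 < α = 0.01 → reject H₀.

There is sufficient evidence at the 1% significance level to conclude that a linear relationship exists between x and y.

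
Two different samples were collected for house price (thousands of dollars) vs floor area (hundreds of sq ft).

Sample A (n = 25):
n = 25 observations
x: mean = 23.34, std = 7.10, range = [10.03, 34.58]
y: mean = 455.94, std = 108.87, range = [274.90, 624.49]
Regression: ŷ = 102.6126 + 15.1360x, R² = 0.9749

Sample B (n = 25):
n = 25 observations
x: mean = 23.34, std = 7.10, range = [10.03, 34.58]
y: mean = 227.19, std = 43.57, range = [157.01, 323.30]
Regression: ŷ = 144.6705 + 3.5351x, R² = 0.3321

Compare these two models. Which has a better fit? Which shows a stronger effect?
Model A has the better fit (R² = 0.9749 vs 0.3321). Model A shows the stronger effect (|β₁| = 15.1360 vs 3.5351).

Model Comparison:

Goodness of fit (R²):
- Model A: R² = 0.9749 → 97.49% of variance in house price explained
- Model B: R² = 0.3321 → 33.21% of variance in house price explained
- 0.9749 > 0.3321 → Model A has the better fit

Effect size (slope magnitude):
- Model A: β₁ = 15.1360 → predicted house price rises 15.1360 thousand dollars per additional hundred sq ft of floor area
- Model B: β₁ = 3.5351 → predicted house price rises 3.5351 thousand dollars per additional hundred sq ft of floor area
- |15.1360| > |3.5351| → Model A shows the stronger marginal effect

Notes:
- A better fit (higher R²) doesn't necessarily mean a more important relationship.
- The two samples could reflect different populations, time periods, or measurement quality.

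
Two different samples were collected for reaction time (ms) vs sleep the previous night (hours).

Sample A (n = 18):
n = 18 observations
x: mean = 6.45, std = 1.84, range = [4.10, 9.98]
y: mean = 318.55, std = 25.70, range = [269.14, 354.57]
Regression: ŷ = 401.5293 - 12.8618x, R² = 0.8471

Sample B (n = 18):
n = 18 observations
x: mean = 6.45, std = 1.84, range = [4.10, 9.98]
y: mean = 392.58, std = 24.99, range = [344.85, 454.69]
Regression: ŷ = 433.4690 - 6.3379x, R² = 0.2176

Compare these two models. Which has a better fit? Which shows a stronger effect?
Model A has the better fit (R² = 0.8471 vs 0.2176). Model A shows the stronger effect (|β₁| = 12.8618 vs 6.3379).

Model Comparison:

Goodness of fit (R²):
- Model A: R² = 0.8471 → 84.71% of variance in reaction time explained
- Model B: R² = 0.2176 → 21.76% of variance in reaction time explained
- 0.8471 > 0.2176 → Model A has the better fit

Effect size (slope magnitude):
- Model A: β₁ = -12.8618 → predicted reaction time falls 12.8618 ms per additional hour of sleep
- Model B: β₁ = -6.3379 → predicted reaction time falls 6.3379 ms per additional hour of sleep
- |-12.8618| > |-6.3379| → Model A shows the stronger marginal effect

Note: A better fit (higher R²) doesn't necessarily mean a more important relationship.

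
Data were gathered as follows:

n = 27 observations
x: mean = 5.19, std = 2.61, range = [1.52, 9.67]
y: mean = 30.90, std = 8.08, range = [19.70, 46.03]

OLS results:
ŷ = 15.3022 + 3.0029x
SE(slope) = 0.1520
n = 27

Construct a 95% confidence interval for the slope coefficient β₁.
The 95% CI for β₁ is (2.6899, 3.3159)

Confidence interval for the slope:

The 95% CI for β₁ is: β̂₁ ± t*(α/2, n-2) × SE(β̂₁)

Step 1: Find critical t-value
- Confidence level = 0.95
- Degrees of freedom = n - 2 = 27 - 2 = 25
- t*(α/2, 25) = 2.0595

Step 2: Calculate margin of error
Margin = 2.0595 × 0.1520 = 0.3130

Step 3: Construct interval
CI = 3.0029 ± 0.3130
CI = (2.6899, 3.3159)

Interpretation: each one-unit increase in x is associated with a change in mean y of between 2.6899 and 3.3159, with 95% confidence.
Both endpoints are positive, so the data support a genuinely positive slope at this confidence level.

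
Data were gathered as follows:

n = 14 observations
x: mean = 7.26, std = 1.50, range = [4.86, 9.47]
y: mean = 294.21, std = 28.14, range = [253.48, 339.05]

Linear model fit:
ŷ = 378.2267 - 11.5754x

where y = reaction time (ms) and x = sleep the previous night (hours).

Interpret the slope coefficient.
An increase of one hour in sleep is associated with a 11.5754 ms decrease in predicted reaction time.

The slope β₁ = -11.5754 gives the rate at which the fitted reaction time changes with sleep.

Interpretation:
- Sleep up by 1 hour → predicted reaction time decreases by 11.5754 ms
- The effect is assumed constant over the observed range of x (linearity)

The intercept β₀ = 378.2267 is the predicted reaction time when sleep = 0; since the smallest observed x is 4.86, this is an extrapolation and mainly anchors the line.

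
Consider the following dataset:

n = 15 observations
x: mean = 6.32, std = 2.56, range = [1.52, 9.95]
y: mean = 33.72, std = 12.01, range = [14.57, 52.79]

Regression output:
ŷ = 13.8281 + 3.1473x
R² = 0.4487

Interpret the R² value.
The model explains 44.87% of the variance in y (R² = 0.4487), leaving 55.13% unexplained; the fit is moderate.

R² = 1 − SS_res/SS_tot compares the residual scatter to the total scatter of y about its mean.

Here R² = 0.4487:
- Explained: 44.87% of the variation in y
- Unexplained (residual): 100% − 44.87% = 55.13%
- Rule of thumb (below 0.3 weak; 0.3 to below 0.7 moderate; 0.7 and above strong) → moderate

Note: R² says nothing about causation, and a high R² does not by itself mean the linear form is appropriate — check the residuals.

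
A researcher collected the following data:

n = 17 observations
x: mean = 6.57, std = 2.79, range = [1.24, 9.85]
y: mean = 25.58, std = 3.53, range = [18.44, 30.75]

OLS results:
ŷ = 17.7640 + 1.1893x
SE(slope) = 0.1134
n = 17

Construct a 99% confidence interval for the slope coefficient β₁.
The 99% CI for β₁ is (0.8551, 1.5235)

Confidence interval for the slope:

The 99% CI for β₁ is: β̂₁ ± t*(α/2, n-2) × SE(β̂₁)

Step 1: Find critical t-value
- Confidence level = 0.99
- Degrees of freedom = n - 2 = 17 - 2 = 15
- t*(α/2, 15) = 2.9467

Step 2: Calculate margin of error
Margin = 2.9467 × 0.1134 = 0.3342

Step 3: Construct interval
CI = 1.1893 ± 0.3342
CI = (0.8551, 1.5235)

Interpretation: each one-unit increase in x is associated with a change in mean y of between 0.8551 and 1.5235, with 99% confidence.
Both endpoints are positive, so the data support a genuinely positive slope at this confidence level.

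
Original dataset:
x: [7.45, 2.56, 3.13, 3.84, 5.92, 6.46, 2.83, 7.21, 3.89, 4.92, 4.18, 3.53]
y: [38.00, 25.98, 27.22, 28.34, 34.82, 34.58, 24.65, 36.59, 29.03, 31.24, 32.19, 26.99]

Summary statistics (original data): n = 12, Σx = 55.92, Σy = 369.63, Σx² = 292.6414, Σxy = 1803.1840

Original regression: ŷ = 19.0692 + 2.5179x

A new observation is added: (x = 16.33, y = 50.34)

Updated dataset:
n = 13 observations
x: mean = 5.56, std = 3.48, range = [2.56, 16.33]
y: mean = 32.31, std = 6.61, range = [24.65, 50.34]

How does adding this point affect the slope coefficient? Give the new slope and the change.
The slope changes from 2.5179 to 1.8456 (change of -0.6723, or -26.7%).

x = 16.33 lies well outside the original x-range [2.56, 7.45] (x̄ ≈ 4.66), so this observation has high leverage and can move the slope substantially.

Step 1: Update the sums with the new point (n goes from 12 to 13)
Σx  = 55.92 + 16.33 = 72.25
Σy  = 369.63 + 50.34 = 419.97
Σx² = 292.6414 + 16.33² = 292.6414 + 266.6689 = 559.3103
Σxy = 1803.1840 + 16.33×50.34 = 1803.1840 + 822.0522 = 2625.2362

Step 2: Recompute the slope with b₁ = (nΣxy − ΣxΣy) / (nΣx² − (Σx)²)
Numerator   = 13×2625.2362 − 72.25×419.97 = 34128.0706 − 30342.8325 = 3785.2381
Denominator = 13×559.3103 − 72.25² = 7271.0339 − 5220.0625 = 2050.9714
b₁(new) = 3785.2381 / 2050.9714 = 1.8456

(Same formula on the original sums: (12×1803.1840 − 55.92×369.63) / (12×292.6414 − 55.92²) = 968.4984 / 384.6504 = 2.5179, matching the given fit.)

Step 3: Change in slope
Δβ₁ = 1.8456 − 2.5179 = -0.6723
Relative change = -0.6723 / 2.5179 × 100% = -26.7%
→ the slope decreases when the point is added.

A high-leverage point only changes the slope if it is off the original line; here y = 50.34 is below the original trend, so the slope decreases.
In practice: check such a point for data-entry or measurement error; refit with and without it and report both if conclusions differ.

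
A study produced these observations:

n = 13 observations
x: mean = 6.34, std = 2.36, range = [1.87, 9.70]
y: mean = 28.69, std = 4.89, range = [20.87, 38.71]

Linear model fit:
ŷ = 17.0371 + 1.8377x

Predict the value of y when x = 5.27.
ŷ = 26.7218

Plug x = 5.27 into the fitted line:

ŷ = 17.0371 + 1.8377 × 5.27
ŷ = 17.0371 + 9.6847
ŷ = 26.7218

This is the fitted mean response at that x — an individual observation would come with a wider prediction interval.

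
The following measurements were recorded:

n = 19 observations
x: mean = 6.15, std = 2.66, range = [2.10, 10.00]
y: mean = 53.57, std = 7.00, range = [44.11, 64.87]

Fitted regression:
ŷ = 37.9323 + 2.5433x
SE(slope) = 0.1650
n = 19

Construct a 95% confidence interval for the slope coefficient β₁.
The 95% CI for β₁ is (2.1952, 2.8914)

Confidence interval for the slope:

The 95% CI for β₁ is: β̂₁ ± t*(α/2, n-2) × SE(β̂₁)

Step 1: Find critical t-value
- Confidence level = 0.95
- Degrees of freedom = n - 2 = 19 - 2 = 17
- t*(α/2, 17) = 2.1098

Step 2: Calculate margin of error
Margin = 2.1098 × 0.1650 = 0.3481

Step 3: Construct interval
CI = 2.5433 ± 0.3481
CI = (2.1952, 2.8914)

Interpretation: each one-unit increase in x is associated with a change in mean y of between 2.1952 and 2.8914, with 95% confidence.
The interval does not include 0, suggesting a significant linear relationship.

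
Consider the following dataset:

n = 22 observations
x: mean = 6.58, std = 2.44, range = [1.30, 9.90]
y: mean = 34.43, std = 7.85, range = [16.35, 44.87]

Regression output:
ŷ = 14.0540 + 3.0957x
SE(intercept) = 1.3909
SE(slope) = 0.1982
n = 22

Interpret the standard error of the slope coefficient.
The slope 3.0957 is pinned down to within about ±0.1982 (one SE) by these data — relative uncertainty 6.4%, i.e. precise.

SE(β̂₁) = s / √Sxx, where s is the residual standard deviation and Sxx = Σ(x − x̄)². It is the yardstick for how far β̂₁ = 3.0957 could plausibly be from the true slope.

Relative precision:
- SE / |β̂₁| = 0.1982 / 3.0957 = 6.4%
- Rule of thumb (under 20%: precise; 20% to under 50%: moderately precise; 50% or more: imprecise) → precise

Link to interval estimation: a confidence interval for β₁ is β̂₁ ± t* × 0.1982, so SE sets the half-width per unit of t*.

What drives SE(β̂₁): more residual scatter → larger SE; larger n (here n = 22) → smaller SE; wider spread of x values → smaller SE.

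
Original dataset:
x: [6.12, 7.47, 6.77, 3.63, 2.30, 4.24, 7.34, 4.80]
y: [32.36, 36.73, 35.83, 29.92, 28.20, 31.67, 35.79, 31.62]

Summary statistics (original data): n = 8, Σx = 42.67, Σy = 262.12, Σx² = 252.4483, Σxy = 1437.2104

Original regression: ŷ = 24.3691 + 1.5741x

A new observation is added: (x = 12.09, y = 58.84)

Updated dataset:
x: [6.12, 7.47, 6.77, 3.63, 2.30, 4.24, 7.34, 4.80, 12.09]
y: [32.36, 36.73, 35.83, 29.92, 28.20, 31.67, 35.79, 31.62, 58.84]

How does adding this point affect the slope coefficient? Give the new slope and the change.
Adding the point moves β₁ from 1.5741 to 2.9912, i.e. it increases by 1.4171 (+90.0%).

The new point has HIGH LEVERAGE: x = 12.09 is far from the original mean x̄ = 42.67/8 ≈ 5.33 (original range [2.30, 7.47]).

Step 1: Update the sums with the new point (n goes from 8 to 9)
Σx  = 42.67 + 12.09 = 54.76
Σy  = 262.12 + 58.84 = 320.96
Σx² = 252.4483 + 12.09² = 252.4483 + 146.1681 = 398.6164
Σxy = 1437.2104 + 12.09×58.84 = 1437.2104 + 711.3756 = 2148.5860

Step 2: Recompute the slope with b₁ = (nΣxy − ΣxΣy) / (nΣx² − (Σx)²)
Numerator   = 9×2148.5860 − 54.76×320.96 = 19337.2740 − 17575.7696 = 1761.5044
Denominator = 9×398.6164 − 54.76² = 3587.5476 − 2998.6576 = 588.8900
b₁(new) = 1761.5044 / 588.8900 = 2.9912

(Same formula on the original sums: (8×1437.2104 − 42.67×262.12) / (8×252.4483 − 42.67²) = 313.0228 / 198.8575 = 1.5741, matching the given fit.)

Step 3: Change in slope
Δβ₁ = 2.9912 − 1.5741 = +1.4171
Relative change = +1.4171 / 1.5741 × 100% = +90.0%
→ the slope increases when the point is added.

Because the point sits above the extension of the original line at a high-leverage x, it tilts the fit up.
In practice: refit with and without it and report both if conclusions differ.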